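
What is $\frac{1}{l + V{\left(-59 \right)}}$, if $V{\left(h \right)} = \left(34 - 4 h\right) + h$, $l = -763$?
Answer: $- \frac{1}{552} \approx -0.0018116$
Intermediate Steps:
$V{\left(h \right)} = 34 - 3 h$
$\frac{1}{l + V{\left(-59 \right)}} = \frac{1}{-763 + \left(34 - -177\right)} = \frac{1}{-763 + \left(34 + 177\right)} = \frac{1}{-763 + 211} = \frac{1}{-552} = - \frac{1}{552}$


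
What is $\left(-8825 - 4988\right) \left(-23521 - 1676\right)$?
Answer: $348046161$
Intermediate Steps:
$\left(-8825 - 4988\right) \left(-23521 - 1676\right) = \left(-13813\right) \left(-25197\right) = 348046161$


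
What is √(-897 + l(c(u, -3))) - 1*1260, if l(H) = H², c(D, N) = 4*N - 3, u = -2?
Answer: -1260 + 4*I*√42 ≈ -1260.0 + 25.923*I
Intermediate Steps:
c(D, N) = -3 + 4*N
√(-897 + l(c(u, -3))) - 1*1260 = √(-897 + (-3 + 4*(-3))²) - 1*1260 = √(-897 + (-3 - 12)²) - 1260 = √(-897 + (-15)²) - 1260 = √(-897 + 225) - 1260 = √(-672) - 1260 = 4*I*√42 - 1260 = -1260 + 4*I*√42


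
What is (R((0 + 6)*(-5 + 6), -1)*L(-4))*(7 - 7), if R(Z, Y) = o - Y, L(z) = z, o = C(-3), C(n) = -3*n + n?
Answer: 0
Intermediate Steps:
C(n) = -2*n
o = 6 (o = -2*(-3) = 6)
R(Z, Y) = 6 - Y
(R((0 + 6)*(-5 + 6), -1)*L(-4))*(7 - 7) = ((6 - 1*(-1))*(-4))*(7 - 7) = ((6 + 1)*(-4))*0 = (7*(-4))*0 = -28*0 = 0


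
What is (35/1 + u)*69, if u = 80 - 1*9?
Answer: 7314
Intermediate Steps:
u = 71 (u = 80 - 9 = 71)
(35/1 + u)*69 = (35/1 + 71)*69 = (35*1 + 71)*69 = (35 + 71)*69 = 106*69 = 7314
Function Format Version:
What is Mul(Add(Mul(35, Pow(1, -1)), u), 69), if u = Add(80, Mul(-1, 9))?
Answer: 7314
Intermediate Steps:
u = 71 (u = Add(80, -9) = 71)
Mul(Add(Mul(35, Pow(1, -1)), u), 69) = Mul(Add(Mul(35, Pow(1, -1)), 71), 69) = Mul(Add(Mul(35, 1), 71), 69) = Mul(Add(35, 71), 69) = Mul(106, 69) = 7314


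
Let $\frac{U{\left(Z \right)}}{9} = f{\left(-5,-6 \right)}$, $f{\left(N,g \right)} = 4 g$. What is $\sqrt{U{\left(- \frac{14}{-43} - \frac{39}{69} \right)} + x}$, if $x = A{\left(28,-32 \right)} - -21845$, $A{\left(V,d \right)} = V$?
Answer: $\sqrt{21657} \approx 147.16$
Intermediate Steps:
$U{\left(Z \right)} = -216$ ($U{\left(Z \right)} = 9 \cdot 4 \left(-6\right) = 9 \left(-24\right) = -216$)
$x = 21873$ ($x = 28 - -21845 = 28 + 21845 = 21873$)
$\sqrt{U{\left(- \frac{14}{-43} - \frac{39}{69} \right)} + x} = \sqrt{-216 + 21873} = \sqrt{21657}$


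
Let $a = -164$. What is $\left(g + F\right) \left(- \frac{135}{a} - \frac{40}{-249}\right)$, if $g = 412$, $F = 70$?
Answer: $\frac{9682175}{20418} \approx 474.2$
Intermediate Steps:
$\left(g + F\right) \left(- \frac{135}{a} - \frac{40}{-249}\right) = \left(412 + 70\right) \left(- \frac{135}{-164} - \frac{40}{-249}\right) = 482 \left(\left(-135\right) \left(- \frac{1}{164}\right) - - \frac{40}{249}\right) = 482 \left(\frac{135}{164} + \frac{40}{249}\right) = 482 \cdot \frac{40175}{40836} = \frac{9682175}{20418}$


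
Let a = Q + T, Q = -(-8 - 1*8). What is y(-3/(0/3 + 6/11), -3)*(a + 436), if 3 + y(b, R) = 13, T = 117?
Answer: 5690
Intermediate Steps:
Q = 16 (Q = -(-8 - 8) = -1*(-16) = 16)
y(b, R) = 10 (y(b, R) = -3 + 13 = 10)
a = 133 (a = 16 + 117 = 133)
y(-3/(0/3 + 6/11), -3)*(a + 436) = 10*(133 + 436) = 10*569 = 5690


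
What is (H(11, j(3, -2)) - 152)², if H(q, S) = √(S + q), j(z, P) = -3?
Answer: 23112 - 608*√2 ≈ 22252.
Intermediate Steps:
(H(11, j(3, -2)) - 152)² = (√(-3 + 11) - 152)² = (√8 - 152)² = (2*√2 - 152)² = (-152 + 2*√2)²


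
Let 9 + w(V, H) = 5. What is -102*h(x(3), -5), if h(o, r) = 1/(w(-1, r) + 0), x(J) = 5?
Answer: 51/2 ≈ 25.500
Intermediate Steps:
w(V, H) = -4 (w(V, H) = -9 + 5 = -4)
h(o, r) = -1/4 (h(o, r) = 1/(-4 + 0) = 1/(-4) = -1/4)
-102*h(x(3), -5) = -102*(-1/4) = 51/2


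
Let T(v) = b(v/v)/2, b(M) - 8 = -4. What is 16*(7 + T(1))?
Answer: 144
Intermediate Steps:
b(M) = 4 (b(M) = 8 - 4 = 4)
T(v) = 2 (T(v) = 4/2 = 4*(½) = 2)
16*(7 + T(1)) = 16*(7 + 2) = 16*9 = 144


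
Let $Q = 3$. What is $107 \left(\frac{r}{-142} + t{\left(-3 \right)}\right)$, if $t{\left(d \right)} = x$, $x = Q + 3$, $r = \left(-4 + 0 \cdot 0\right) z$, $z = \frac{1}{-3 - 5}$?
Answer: $\frac{182221}{284} \approx 641.62$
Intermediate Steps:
$z = - \frac{1}{8}$ ($z = \frac{1}{-8} = - \frac{1}{8} \approx -0.125$)
$r = \frac{1}{2}$ ($r = \left(-4 + 0 \cdot 0\right) \left(- \frac{1}{8}\right) = \left(-4 + 0\right) \left(- \frac{1}{8}\right) = \left(-4\right) \left(- \frac{1}{8}\right) = \frac{1}{2} \approx 0.5$)
$x = 6$ ($x = 3 + 3 = 6$)
$t{\left(d \right)} = 6$
$107 \left(\frac{r}{-142} + t{\left(-3 \right)}\right) = 107 \left(\frac{1}{2 \left(-142\right)} + 6\right) = 107 \left(\frac{1}{2} \left(- \frac{1}{142}\right) + 6\right) = 107 \left(- \frac{1}{284} + 6\right) = 107 \cdot \frac{1703}{284} = \frac{182221}{284}$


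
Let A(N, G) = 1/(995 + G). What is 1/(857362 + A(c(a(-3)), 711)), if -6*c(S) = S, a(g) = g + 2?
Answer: 1706/1462659573 ≈ 1.1664e-6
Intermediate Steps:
a(g) = 2 + g
c(S) = -S/6
1/(857362 + A(c(a(-3)), 711)) = 1/(857362 + 1/(995 + 711)) = 1/(857362 + 1/1706) = 1/(1462659573/1706) = 1706/1462659573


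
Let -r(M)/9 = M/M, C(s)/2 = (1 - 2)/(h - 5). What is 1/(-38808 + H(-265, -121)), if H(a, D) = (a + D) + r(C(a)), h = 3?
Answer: -1/39203 ≈ -2.5508e-5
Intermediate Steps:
C(s) = 1 (C(s) = 2*((1 - 2)/(3 - 5)) = 2*(-1/(-2)) = 2*(-1*(-½)) = 2*(½) = 1)
r(M) = -9 (r(M) = -9*M/M = -9*1 = -9)
H(a, D) = -9 + D + a (H(a, D) = (a + D) - 9 = (D + a) - 9 = -9 + D + a)
1/(-38808 + H(-265, -121)) = 1/(-38808 + (-9 - 121 - 265)) = 1/(-38808 - 395) = 1/(-39203) = -1/39203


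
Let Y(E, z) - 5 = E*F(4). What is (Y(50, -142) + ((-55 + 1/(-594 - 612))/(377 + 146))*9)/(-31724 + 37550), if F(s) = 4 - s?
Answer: 94693/136099244 ≈ 0.00069576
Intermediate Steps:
Y(E, z) = 5 (Y(E, z) = 5 + E*(4 - 1*4) = 5 + E*(4 - 4) = 5 + E*0 = 5 + 0 = 5)
(Y(50, -142) + ((-55 + 1/(-594 - 612))/(377 + 146))*9)/(-31724 + 37550) = (5 + ((-55 + 1/(-594 - 612))/(377 + 146))*9)/(-31724 + 37550) = (5 + ((-55 + 1/(-1206))/523)*9)/5826 = (5 + ((-55 - 1/1206)*(1/523))*9)*(1/5826) = (5 - 66331/1206*1/523*9)*(1/5826) = (5 - 66331/630738*9)*(1/5826) = (5 - 66331/70082)*(1/5826) = (284079/70082)*(1/5826) = 94693/136099244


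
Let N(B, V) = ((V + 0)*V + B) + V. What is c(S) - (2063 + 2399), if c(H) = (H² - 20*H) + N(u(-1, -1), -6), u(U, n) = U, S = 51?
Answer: -2852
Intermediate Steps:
N(B, V) = B + V + V² (N(B, V) = (V*V + B) + V = (V² + B) + V = (B + V²) + V = B + V + V²)
c(H) = 29 + H² - 20*H (c(H) = (H² - 20*H) + (-1 - 6 + (-6)²) = (H² - 20*H) + (-1 - 6 + 36) = (H² - 20*H) + 29 = 29 + H² - 20*H)
c(S) - (2063 + 2399) = (29 + 51² - 20*51) - (2063 + 2399) = (29 + 2601 - 1020) - 1*4462 = 1610 - 4462 = -2852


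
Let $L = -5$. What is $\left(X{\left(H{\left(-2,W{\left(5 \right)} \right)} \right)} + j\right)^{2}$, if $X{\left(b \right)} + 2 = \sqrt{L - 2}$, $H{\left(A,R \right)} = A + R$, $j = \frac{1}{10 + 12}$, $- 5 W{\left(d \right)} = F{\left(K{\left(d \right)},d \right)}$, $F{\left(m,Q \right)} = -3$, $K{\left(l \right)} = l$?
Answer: $\frac{\left(43 - 22 i \sqrt{7}\right)^{2}}{484} \approx -3.1798 - 10.342 i$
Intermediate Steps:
$W{\left(d \right)} = \frac{3}{5}$ ($W{\left(d \right)} = \left(- \frac{1}{5}\right) \left(-3\right) = \frac{3}{5}$)
$j = \frac{1}{22} \approx 0.045455$
$X{\left(b \right)} = -2 + i \sqrt{7}$ ($X{\left(b \right)} = -2 + \sqrt{-5 - 2} = -2 + \sqrt{-7} = -2 + i \sqrt{7}$)
$\left(X{\left(H{\left(-2,W{\left(5 \right)} \right)} \right)} + j\right)^{2} = \left(\left(-2 + i \sqrt{7}\right) + \frac{1}{22}\right)^{2} = \left(- \frac{43}{22} + i \sqrt{7}\right)^{2}$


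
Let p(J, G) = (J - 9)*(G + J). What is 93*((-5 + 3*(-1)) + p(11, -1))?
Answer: 1116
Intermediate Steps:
p(J, G) = (-9 + J)*(G + J)
93*((-5 + 3*(-1)) + p(11, -1)) = 93*((-5 + 3*(-1)) + (11**2 - 9*(-1) - 9*11 - 1*11)) = 93*((-5 - 3) + (121 + 9 - 99 - 11)) = 93*(-8 + 20) = 93*12 = 1116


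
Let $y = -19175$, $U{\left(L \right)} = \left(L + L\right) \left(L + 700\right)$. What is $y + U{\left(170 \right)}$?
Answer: $276625$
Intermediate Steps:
$U{\left(L \right)} = 2 L \left(700 + L\right)$
$y + U{\left(170 \right)} = -19175 + 2 \cdot 170 \left(700 + 170\right) = -19175 + 2 \cdot 170 \cdot 870 = -19175 + 295800 = 276625$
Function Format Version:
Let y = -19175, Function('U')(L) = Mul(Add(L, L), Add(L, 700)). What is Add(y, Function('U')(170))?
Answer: 276625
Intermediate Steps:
Function('U')(L) = Mul(2, L, Add(700, L)) (Function('U')(L) = Mul(Mul(2, L), Add(700, L)) = Mul(2, L, Add(700, L)))
Add(y, Function('U')(170)) = Add(-19175, Mul(2, 170, Add(700, 170))) = Add(-19175, Mul(2, 170, 870)) = Add(-19175, 295800) = 276625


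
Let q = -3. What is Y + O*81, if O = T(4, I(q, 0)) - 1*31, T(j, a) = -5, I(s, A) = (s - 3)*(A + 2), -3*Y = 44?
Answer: -8792/3 ≈ -2930.7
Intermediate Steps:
Y = -44/3 (Y = -⅓*44 = -44/3 ≈ -14.667)
I(s, A) = (-3 + s)*(2 + A)
O = -36 (O = -5 - 1*31 = -5 - 31 = -36)
Y + O*81 = -44/3 - 36*81 = -44/3 - 2916 = -8792/3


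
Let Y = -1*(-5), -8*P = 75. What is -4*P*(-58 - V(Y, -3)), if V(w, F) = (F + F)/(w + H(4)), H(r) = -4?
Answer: -1950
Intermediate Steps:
P = -75/8 (P = -1/8*75 = -75/8 ≈ -9.3750)
Y = 5
V(w, F) = 2*F/(-4 + w) (V(w, F) = (F + F)/(w - 4) = (2*F)/(-4 + w) = 2*F/(-4 + w))
-4*P*(-58 - V(Y, -3)) = -(-75)*(-58 - 2*(-3)/(-4 + 5))/2 = -(-75)*(-58 - 2*(-3)/1)/2 = -(-75)*(-58 - 2*(-3))/2 = -(-75)*(-58 - 1*(-6))/2 = -(-75)*(-58 + 6)/2 = -(-75)*(-52)/2 = -4*975/2 = -1950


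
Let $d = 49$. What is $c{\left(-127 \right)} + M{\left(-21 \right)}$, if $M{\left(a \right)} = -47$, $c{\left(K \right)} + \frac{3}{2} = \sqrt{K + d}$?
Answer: $- \frac{97}{2} + i \sqrt{78} \approx -48.5 + 8.8318 i$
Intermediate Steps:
$c{\left(K \right)} = - \frac{3}{2} + \sqrt{49 + K}$ ($c{\left(K \right)} = - \frac{3}{2} + \sqrt{K + 49} = - \frac{3}{2} + \sqrt{49 + K}$)
$c{\left(-127 \right)} + M{\left(-21 \right)} = \left(- \frac{3}{2} + \sqrt{49 - 127}\right) - 47 = \left(- \frac{3}{2} + \sqrt{-78}\right) - 47 = \left(- \frac{3}{2} + i \sqrt{78}\right) - 47 = - \frac{97}{2} + i \sqrt{78}$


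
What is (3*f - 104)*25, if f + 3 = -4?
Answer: -3125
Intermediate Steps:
f = -7 (f = -3 - 4 = -7)
(3*f - 104)*25 = (3*(-7) - 104)*25 = (-21 - 104)*25 = -125*25 = -3125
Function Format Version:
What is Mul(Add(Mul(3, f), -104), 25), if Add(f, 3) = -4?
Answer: -3125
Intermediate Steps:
f = -7 (f = Add(-3, -4) = -7)
Mul(Add(Mul(3, f), -104), 25) = Mul(Add(Mul(3, -7), -104), 25) = Mul(Add(-21, -104), 25) = Mul(-125, 25) = -3125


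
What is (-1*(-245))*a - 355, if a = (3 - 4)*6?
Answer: -1825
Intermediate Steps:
a = -6 (a = -1*6 = -6)
(-1*(-245))*a - 355 = -1*(-245)*(-6) - 355 = 245*(-6) - 355 = -1470 - 355 = -1825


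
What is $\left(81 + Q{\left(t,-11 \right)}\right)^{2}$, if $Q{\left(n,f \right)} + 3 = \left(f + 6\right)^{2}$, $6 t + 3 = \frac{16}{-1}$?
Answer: $10609$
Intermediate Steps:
$t = - \frac{19}{6}$ ($t = - \frac{1}{2} + \frac{16 \frac{1}{-1}}{6} = - \frac{1}{2} + \frac{16 \left(-1\right)}{6} = - \frac{1}{2} + \frac{1}{6} \left(-16\right) = - \frac{1}{2} - \frac{8}{3} = - \frac{19}{6} \approx -3.1667$)
$Q{\left(n,f \right)} = -3 + \left(6 + f\right)^{2}$ ($Q{\left(n,f \right)} = -3 + \left(f + 6\right)^{2} = -3 + \left(6 + f\right)^{2}$)
$\left(81 + Q{\left(t,-11 \right)}\right)^{2} = \left(81 - \left(3 - \left(6 - 11\right)^{2}\right)\right)^{2} = \left(81 - \left(3 - \left(-5\right)^{2}\right)\right)^{2} = \left(81 + \left(-3 + 25\right)\right)^{2} = \left(81 + 22\right)^{2} = 103^{2} = 10609$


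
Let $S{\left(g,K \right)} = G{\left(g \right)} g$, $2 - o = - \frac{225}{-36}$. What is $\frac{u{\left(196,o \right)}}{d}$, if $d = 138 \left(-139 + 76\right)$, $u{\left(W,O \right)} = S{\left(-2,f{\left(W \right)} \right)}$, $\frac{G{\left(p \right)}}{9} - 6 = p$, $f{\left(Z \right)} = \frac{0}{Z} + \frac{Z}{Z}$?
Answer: $\frac{4}{483} \approx 0.0082816$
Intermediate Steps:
$f{\left(Z \right)} = 1$ ($f{\left(Z \right)} = 0 + 1 = 1$)
$G{\left(p \right)} = 54 + 9 p$
$o = - \frac{17}{4}$ ($o = 2 - - \frac{225}{-36} = 2 - \left(-225\right) \left(- \frac{1}{36}\right) = 2 - \frac{25}{4} = - \frac{17}{4} \approx -4.25$)
$S{\left(g,K \right)} = g \left(54 + 9 g\right)$ ($S{\left(g,K \right)} = \left(54 + 9 g\right) g = g \left(54 + 9 g\right)$)
$u{\left(W,O \right)} = -72$ ($u{\left(W,O \right)} = 9 \left(-2\right) \left(6 - 2\right) = 9 \left(-2\right) 4 = -72$)
$d = -8694$ ($d = 138 \left(-63\right) = -8694$)
$\frac{u{\left(196,o \right)}}{d} = - \frac{72}{-8694} = \left(-72\right) \left(- \frac{1}{8694}\right) = \frac{4}{483}$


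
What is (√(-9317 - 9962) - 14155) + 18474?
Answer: 4319 + I*√19279 ≈ 4319.0 + 138.85*I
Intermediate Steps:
(√(-9317 - 9962) - 14155) + 18474 = (√(-19279) - 14155) + 18474 = (I*√19279 - 14155) + 18474 = (-14155 + I*√19279) + 18474 = 4319 + I*√19279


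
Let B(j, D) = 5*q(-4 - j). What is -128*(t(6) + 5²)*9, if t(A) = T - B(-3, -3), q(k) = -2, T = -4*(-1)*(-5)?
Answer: -17280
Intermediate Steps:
T = -20 (T = 4*(-5) = -20)
B(j, D) = -10 (B(j, D) = 5*(-2) = -10)
t(A) = -10 (t(A) = -20 - 1*(-10) = -20 + 10 = -10)
-128*(t(6) + 5²)*9 = -128*(-10 + 5²)*9 = -128*(-10 + 25)*9 = -1920*9 = -128*135 = -17280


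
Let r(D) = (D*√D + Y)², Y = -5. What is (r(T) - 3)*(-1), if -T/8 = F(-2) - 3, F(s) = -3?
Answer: -110614 + 1920*√3 ≈ -1.0729e+5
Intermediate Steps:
T = 48 (T = -8*(-3 - 3) = -8*(-6) = 48)
r(D) = (-5 + D^(3/2))² (r(D) = (D*√D - 5)² = (D^(3/2) - 5)² = (-5 + D^(3/2))²)
(r(T) - 3)*(-1) = ((-5 + 48^(3/2))² - 3)*(-1) = ((-5 + 192*√3)² - 3)*(-1) = (-3 + (-5 + 192*√3)²)*(-1) = 3 - (-5 + 192*√3)²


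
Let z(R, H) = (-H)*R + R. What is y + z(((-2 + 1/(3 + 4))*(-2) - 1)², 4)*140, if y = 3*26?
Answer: -21114/7 ≈ -3016.3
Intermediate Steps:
z(R, H) = R - H*R (z(R, H) = -H*R + R = R - H*R)
y = 78
y + z(((-2 + 1/(3 + 4))*(-2) - 1)², 4)*140 = 78 + (((-2 + 1/(3 + 4))*(-2) - 1)²*(1 - 1*4))*140 = 78 + (((-2 + 1/7)*(-2) - 1)²*(1 - 4))*140 = 78 + (((-2 + ⅐)*(-2) - 1)²*(-3))*140 = 78 + ((-13/7*(-2) - 1)²*(-3))*140 = 78 + ((26/7 - 1)²*(-3))*140 = 78 + ((19/7)²*(-3))*140 = 78 + ((361/49)*(-3))*140 = 78 - 1083/49*140 = 78 - 21660/7 = -21114/7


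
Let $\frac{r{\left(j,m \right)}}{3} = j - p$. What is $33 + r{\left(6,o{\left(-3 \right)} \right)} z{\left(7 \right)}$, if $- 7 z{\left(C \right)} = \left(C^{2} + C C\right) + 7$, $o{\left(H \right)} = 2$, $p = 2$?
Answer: $-147$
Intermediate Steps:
$r{\left(j,m \right)} = -6 + 3 j$ ($r{\left(j,m \right)} = 3 \left(j - 2\right) = 3 \left(-2 + j\right) = -6 + 3 j$)
$z{\left(C \right)} = -1 - \frac{2 C^{2}}{7}$ ($z{\left(C \right)} = - \frac{\left(C^{2} + C C\right) + 7}{7} = - \frac{\left(C^{2} + C^{2}\right) + 7}{7} = - \frac{2 C^{2} + 7}{7} = - \frac{7 + 2 C^{2}}{7} = -1 - \frac{2 C^{2}}{7}$)
$33 + r{\left(6,o{\left(-3 \right)} \right)} z{\left(7 \right)} = 33 + \left(-6 + 3 \cdot 6\right) \left(-1 - \frac{2 \cdot 7^{2}}{7}\right) = 33 + \left(-6 + 18\right) \left(-1 - 14\right) = 33 + 12 \left(-1 - 14\right) = 33 + 12 \left(-15\right) = 33 - 180 = -147$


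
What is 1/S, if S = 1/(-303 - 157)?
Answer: -460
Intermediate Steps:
S = -1/460 (S = 1/(-460) = -1/460 ≈ -0.0021739)
1/S = 1/(-1/460) = -460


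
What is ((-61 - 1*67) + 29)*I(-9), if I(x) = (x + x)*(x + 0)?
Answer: -16038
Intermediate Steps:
I(x) = 2*x**2 (I(x) = (2*x)*x = 2*x**2)
((-61 - 1*67) + 29)*I(-9) = ((-61 - 1*67) + 29)*(2*(-9)**2) = ((-61 - 67) + 29)*(2*81) = (-128 + 29)*162 = -99*162 = -16038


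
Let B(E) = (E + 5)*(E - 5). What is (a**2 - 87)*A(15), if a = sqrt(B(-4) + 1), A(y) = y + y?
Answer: -2850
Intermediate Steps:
A(y) = 2*y
B(E) = (-5 + E)*(5 + E) (B(E) = (5 + E)*(-5 + E) = (-5 + E)*(5 + E))
a = 2*I*sqrt(2) (a = sqrt((-25 + (-4)**2) + 1) = sqrt((-25 + 16) + 1) = sqrt(-9 + 1) = sqrt(-8) = 2*I*sqrt(2) ≈ 2.8284*I)
(a**2 - 87)*A(15) = ((2*I*sqrt(2))**2 - 87)*(2*15) = (-8 - 87)*30 = -95*30 = -2850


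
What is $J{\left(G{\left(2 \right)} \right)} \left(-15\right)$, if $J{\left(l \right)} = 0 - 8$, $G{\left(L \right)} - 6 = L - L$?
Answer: $120$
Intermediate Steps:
$G{\left(L \right)} = 6$ ($G{\left(L \right)} = 6 + \left(L - L\right) = 6 + 0 = 6$)
$J{\left(l \right)} = -8$
$J{\left(G{\left(2 \right)} \right)} \left(-15\right) = \left(-8\right) \left(-15\right) = 120$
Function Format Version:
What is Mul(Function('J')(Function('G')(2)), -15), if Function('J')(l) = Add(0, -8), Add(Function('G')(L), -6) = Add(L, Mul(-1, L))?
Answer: 120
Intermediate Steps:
Function('G')(L) = 6 (Function('G')(L) = Add(6, Add(L, Mul(-1, L))) = Add(6, 0) = 6)
Function('J')(l) = -8
Mul(Function('J')(Function('G')(2)), -15) = Mul(-8, -15) = 120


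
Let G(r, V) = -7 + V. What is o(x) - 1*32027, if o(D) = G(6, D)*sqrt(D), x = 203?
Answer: -32027 + 196*sqrt(203) ≈ -29234.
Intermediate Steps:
o(D) = sqrt(D)*(-7 + D) (o(D) = (-7 + D)*sqrt(D) = sqrt(D)*(-7 + D))
o(x) - 1*32027 = sqrt(203)*(-7 + 203) - 1*32027 = sqrt(203)*196 - 32027 = 196*sqrt(203) - 32027 = -32027 + 196*sqrt(203)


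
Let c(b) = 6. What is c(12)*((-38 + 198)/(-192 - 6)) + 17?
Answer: 401/33 ≈ 12.152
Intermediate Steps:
c(12)*((-38 + 198)/(-192 - 6)) + 17 = 6*((-38 + 198)/(-192 - 6)) + 17 = 6*(160/(-198)) + 17 = 6*(160*(-1/198)) + 17 = 6*(-80/99) + 17 = -160/33 + 17 = 401/33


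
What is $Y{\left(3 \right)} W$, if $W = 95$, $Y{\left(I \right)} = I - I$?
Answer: $0$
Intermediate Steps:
$Y{\left(I \right)} = 0$
$Y{\left(3 \right)} W = 0 \cdot 95 = 0$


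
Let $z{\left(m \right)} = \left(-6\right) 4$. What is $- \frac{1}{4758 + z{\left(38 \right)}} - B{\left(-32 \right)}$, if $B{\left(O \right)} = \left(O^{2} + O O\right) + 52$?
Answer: $- \frac{9941401}{4734} \approx -2100.0$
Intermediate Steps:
$z{\left(m \right)} = -24$
$B{\left(O \right)} = 52 + 2 O^{2}$ ($B{\left(O \right)} = \left(O^{2} + O^{2}\right) + 52 = 2 O^{2} + 52 = 52 + 2 O^{2}$)
$- \frac{1}{4758 + z{\left(38 \right)}} - B{\left(-32 \right)} = - \frac{1}{4758 - 24} - \left(52 + 2 \left(-32\right)^{2}\right) = - \frac{1}{4734} - \left(52 + 2 \cdot 1024\right) = \left(-1\right) \frac{1}{4734} - \left(52 + 2048\right) = - \frac{1}{4734} - 2100 = - \frac{9941401}{4734}$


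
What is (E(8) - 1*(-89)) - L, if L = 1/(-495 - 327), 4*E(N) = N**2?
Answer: 86311/822 ≈ 105.00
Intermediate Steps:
E(N) = N**2/4
L = -1/822 (L = 1/(-822) = -1/822 ≈ -0.0012165)
(E(8) - 1*(-89)) - L = ((1/4)*8**2 - 1*(-89)) - 1*(-1/822) = ((1/4)*64 + 89) + 1/822 = (16 + 89) + 1/822 = 105 + 1/822 = 86311/822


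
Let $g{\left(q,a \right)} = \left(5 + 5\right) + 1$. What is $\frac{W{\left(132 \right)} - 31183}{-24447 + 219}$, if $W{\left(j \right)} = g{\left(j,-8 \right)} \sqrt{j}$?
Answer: $\frac{31183}{24228} - \frac{11 \sqrt{33}}{12114} \approx 1.2818$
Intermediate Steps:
$g{\left(q,a \right)} = 11$ ($g{\left(q,a \right)} = 10 + 1 = 11$)
$W{\left(j \right)} = 11 \sqrt{j}$
$\frac{W{\left(132 \right)} - 31183}{-24447 + 219} = \frac{11 \sqrt{132} - 31183}{-24447 + 219} = \frac{11 \cdot 2 \sqrt{33} - 31183}{-24228} = \left(22 \sqrt{33} - 31183\right) \left(- \frac{1}{24228}\right) = \left(-31183 + 22 \sqrt{33}\right) \left(- \frac{1}{24228}\right) = \frac{31183}{24228} - \frac{11 \sqrt{33}}{12114}$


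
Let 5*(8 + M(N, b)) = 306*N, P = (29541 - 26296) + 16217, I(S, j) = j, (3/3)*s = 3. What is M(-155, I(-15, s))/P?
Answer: -4747/9731 ≈ -0.48782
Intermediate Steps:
s = 3
P = 19462 (P = 3245 + 16217 = 19462)
M(N, b) = -8 + 306*N/5 (M(N, b) = -8 + (306*N)/5 = -8 + 306*N/5)
M(-155, I(-15, s))/P = (-8 + (306/5)*(-155))/19462 = (-8 - 9486)*(1/19462) = -9494*1/19462 = -4747/9731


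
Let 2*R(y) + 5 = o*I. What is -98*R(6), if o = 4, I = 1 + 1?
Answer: -147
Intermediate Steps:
I = 2
R(y) = 3/2 (R(y) = -5/2 + (4*2)/2 = -5/2 + (½)*8 = -5/2 + 4 = 3/2)
-98*R(6) = -98*3/2 = -147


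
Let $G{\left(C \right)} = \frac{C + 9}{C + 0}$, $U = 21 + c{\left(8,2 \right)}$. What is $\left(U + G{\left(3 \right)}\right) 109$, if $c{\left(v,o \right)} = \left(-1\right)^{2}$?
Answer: $2834$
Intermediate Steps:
$c{\left(v,o \right)} = 1$
$U = 22$ ($U = 21 + 1 = 22$)
$G{\left(C \right)} = \frac{9 + C}{C}$
$\left(U + G{\left(3 \right)}\right) 109 = \left(22 + \frac{9 + 3}{3}\right) 109 = \left(22 + \frac{1}{3} \cdot 12\right) 109 = \left(22 + 4\right) 109 = 26 \cdot 109 = 2834$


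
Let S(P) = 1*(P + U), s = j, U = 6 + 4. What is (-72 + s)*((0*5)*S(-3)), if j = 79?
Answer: 0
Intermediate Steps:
U = 10
s = 79
S(P) = 10 + P (S(P) = 1*(P + 10) = 1*(10 + P) = 10 + P)
(-72 + s)*((0*5)*S(-3)) = (-72 + 79)*((0*5)*(10 - 3)) = 7*(0*7) = 7*0 = 0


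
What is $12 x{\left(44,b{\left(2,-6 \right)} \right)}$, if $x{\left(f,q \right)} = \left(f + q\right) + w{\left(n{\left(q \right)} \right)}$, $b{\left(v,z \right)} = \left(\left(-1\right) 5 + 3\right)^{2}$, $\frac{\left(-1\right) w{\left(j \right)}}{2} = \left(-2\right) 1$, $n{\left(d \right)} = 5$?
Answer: $624$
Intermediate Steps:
$w{\left(j \right)} = 4$ ($w{\left(j \right)} = - 2 \left(\left(-2\right) 1\right) = \left(-2\right) \left(-2\right) = 4$)
$b{\left(v,z \right)} = 4$ ($b{\left(v,z \right)} = \left(-5 + 3\right)^{2} = \left(-2\right)^{2} = 4$)
$x{\left(f,q \right)} = 4 + f + q$ ($x{\left(f,q \right)} = \left(f + q\right) + 4 = 4 + f + q$)
$12 x{\left(44,b{\left(2,-6 \right)} \right)} = 12 \left(4 + 44 + 4\right) = 12 \cdot 52 = 624$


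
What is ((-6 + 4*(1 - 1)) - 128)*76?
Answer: -10184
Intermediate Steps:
((-6 + 4*(1 - 1)) - 128)*76 = ((-6 + 4*0) - 128)*76 = ((-6 + 0) - 128)*76 = (-6 - 128)*76 = -134*76 = -10184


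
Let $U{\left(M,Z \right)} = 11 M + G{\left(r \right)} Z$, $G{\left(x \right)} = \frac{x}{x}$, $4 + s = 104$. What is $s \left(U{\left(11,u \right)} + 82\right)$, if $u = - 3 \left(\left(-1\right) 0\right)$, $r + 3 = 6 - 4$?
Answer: $20300$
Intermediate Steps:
$s = 100$ ($s = -4 + 104 = 100$)
$r = -1$ ($r = -3 + \left(6 - 4\right) = -3 + 2 = -1$)
$G{\left(x \right)} = 1$
$u = 0$ ($u = \left(-3\right) 0 = 0$)
$U{\left(M,Z \right)} = Z + 11 M$ ($U{\left(M,Z \right)} = 11 M + 1 Z = 11 M + Z = Z + 11 M$)
$s \left(U{\left(11,u \right)} + 82\right) = 100 \left(\left(0 + 11 \cdot 11\right) + 82\right) = 100 \left(\left(0 + 121\right) + 82\right) = 100 \left(121 + 82\right) = 100 \cdot 203 = 20300$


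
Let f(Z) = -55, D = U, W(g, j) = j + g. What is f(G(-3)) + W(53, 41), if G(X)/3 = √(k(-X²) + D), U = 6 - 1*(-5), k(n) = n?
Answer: 39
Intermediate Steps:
U = 11 (U = 6 + 5 = 11)
W(g, j) = g + j
D = 11
G(X) = 3*√(11 - X²) (G(X) = 3*√(-X² + 11) = 3*√(11 - X²))
f(G(-3)) + W(53, 41) = -55 + (53 + 41) = -55 + 94 = 39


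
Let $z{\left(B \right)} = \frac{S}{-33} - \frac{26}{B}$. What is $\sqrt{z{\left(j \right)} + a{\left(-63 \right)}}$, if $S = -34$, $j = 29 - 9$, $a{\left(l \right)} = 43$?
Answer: $\frac{\sqrt{4653330}}{330} \approx 6.5368$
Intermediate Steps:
$j = 20$
$z{\left(B \right)} = \frac{34}{33} - \frac{26}{B}$ ($z{\left(B \right)} = - \frac{34}{-33} - \frac{26}{B} = \left(-34\right) \left(- \frac{1}{33}\right) - \frac{26}{B} = \frac{34}{33} - \frac{26}{B}$)
$\sqrt{z{\left(j \right)} + a{\left(-63 \right)}} = \sqrt{\left(\frac{34}{33} - \frac{26}{20}\right) + 43} = \sqrt{\left(\frac{34}{33} - \frac{13}{10}\right) + 43} = \sqrt{- \frac{89}{330} + 43} = \sqrt{\frac{14101}{330}} = \frac{\sqrt{4653330}}{330}$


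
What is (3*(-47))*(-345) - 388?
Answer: 48257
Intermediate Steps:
(3*(-47))*(-345) - 388 = -141*(-345) - 388 = 48645 - 388 = 48257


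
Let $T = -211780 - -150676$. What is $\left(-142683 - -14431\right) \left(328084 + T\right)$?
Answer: $-34240718960$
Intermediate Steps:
$T = -61104$ ($T = -211780 + 150676 = -61104$)
$\left(-142683 - -14431\right) \left(328084 + T\right) = \left(-142683 - -14431\right) \left(328084 - 61104\right) = \left(-142683 + \left(14774 - 343\right)\right) 266980 = \left(-142683 + 14431\right) 266980 = \left(-128252\right) 266980 = -34240718960$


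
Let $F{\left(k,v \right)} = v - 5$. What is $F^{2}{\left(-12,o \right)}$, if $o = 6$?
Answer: $1$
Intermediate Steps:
$F{\left(k,v \right)} = -5 + v$
$F^{2}{\left(-12,o \right)} = \left(-5 + 6\right)^{2} = 1^{2} = 1$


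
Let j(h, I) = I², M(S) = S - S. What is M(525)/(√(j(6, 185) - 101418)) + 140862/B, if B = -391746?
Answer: -23477/65291 ≈ -0.35957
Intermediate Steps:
M(S) = 0
M(525)/(√(j(6, 185) - 101418)) + 140862/B = 0/(√(185² - 101418)) + 140862/(-391746) = 0/(√(34225 - 101418)) + 140862*(-1/391746) = 0/(√(-67193)) - 23477/65291 = 0/((I*√67193)) - 23477/65291 = 0*(-I*√67193/67193) - 23477/65291 = 0 - 23477/65291 = -23477/65291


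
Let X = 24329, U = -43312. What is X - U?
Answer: 67641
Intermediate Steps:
X - U = 24329 - 1*(-43312) = 24329 + 43312 = 67641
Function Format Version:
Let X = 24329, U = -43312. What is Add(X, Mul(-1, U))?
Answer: 67641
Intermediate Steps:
Add(X, Mul(-1, U)) = Add(24329, Mul(-1, -43312)) = Add(24329, 43312) = 67641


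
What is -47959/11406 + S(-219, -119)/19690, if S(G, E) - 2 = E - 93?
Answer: -94670797/22458414 ≈ -4.2154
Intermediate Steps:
S(G, E) = -91 + E (S(G, E) = 2 + (E - 93) = 2 + (-93 + E) = -91 + E)
-47959/11406 + S(-219, -119)/19690 = -47959/11406 + (-91 - 119)/19690 = -47959*1/11406 - 210*1/19690 = -47959/11406 - 21/1969 = -94670797/22458414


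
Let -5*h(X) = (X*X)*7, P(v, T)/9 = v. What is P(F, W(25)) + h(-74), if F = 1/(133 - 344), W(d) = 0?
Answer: -8088097/1055 ≈ -7666.4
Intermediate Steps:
F = -1/211 (F = 1/(-211) = -1/211 ≈ -0.0047393)
P(v, T) = 9*v
h(X) = -7*X²/5 (h(X) = -X*X*7/5 = -X²*7/5 = -7*X²/5)
P(F, W(25)) + h(-74) = 9*(-1/211) - 7/5*(-74)² = -9/211 - 7/5*5476 = -9/211 - 38332/5 = -8088097/1055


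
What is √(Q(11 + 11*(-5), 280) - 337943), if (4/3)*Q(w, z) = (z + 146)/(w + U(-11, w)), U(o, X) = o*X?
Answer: I*√16356406055/220 ≈ 581.33*I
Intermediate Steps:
U(o, X) = X*o
Q(w, z) = -3*(146 + z)/(40*w) (Q(w, z) = 3*((z + 146)/(w + w*(-11)))/4 = 3*((146 + z)/(w - 11*w))/4 = 3*((146 + z)/((-10*w)))/4 = 3*((146 + z)*(-1/(10*w)))/4 = 3*(-(146 + z)/(10*w))/4 = -3*(146 + z)/(40*w))
√(Q(11 + 11*(-5), 280) - 337943) = √(3*(-146 - 1*280)/(40*(11 + 11*(-5))) - 337943) = √(3*(-146 - 280)/(40*(11 - 55)) - 337943) = √((3/40)*(-426)/(-44) - 337943) = √((3/40)*(-1/44)*(-426) - 337943) = √(639/880 - 337943) = √(-297389201/880) = I*√16356406055/220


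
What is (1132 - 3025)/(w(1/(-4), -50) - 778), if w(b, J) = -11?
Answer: 631/263 ≈ 2.3992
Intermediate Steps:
(1132 - 3025)/(w(1/(-4), -50) - 778) = (1132 - 3025)/(-11 - 778) = -1893/(-789) = -1893*(-1/789) = 631/263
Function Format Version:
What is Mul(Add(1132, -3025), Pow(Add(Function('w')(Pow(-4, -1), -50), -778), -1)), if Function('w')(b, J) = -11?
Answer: Rational(631, 263) ≈ 2.3992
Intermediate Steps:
Mul(Add(1132, -3025), Pow(Add(Function('w')(Pow(-4, -1), -50), -778), -1)) = Mul(Add(1132, -3025), Pow(Add(-11, -778), -1)) = Mul(-1893, Pow(-789, -1)) = Mul(-1893, Rational(-1, 789)) = Rational(631, 263)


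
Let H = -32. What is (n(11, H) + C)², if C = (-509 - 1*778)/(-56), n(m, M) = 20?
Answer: 5793649/3136 ≈ 1847.5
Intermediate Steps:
C = 1287/56 (C = (-509 - 778)*(-1/56) = -1287*(-1/56) = 1287/56 ≈ 22.982)
(n(11, H) + C)² = (20 + 1287/56)² = (2407/56)² = 5793649/3136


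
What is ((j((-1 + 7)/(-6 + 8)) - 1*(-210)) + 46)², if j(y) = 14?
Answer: 72900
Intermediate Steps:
((j((-1 + 7)/(-6 + 8)) - 1*(-210)) + 46)² = ((14 - 1*(-210)) + 46)² = ((14 + 210) + 46)² = (224 + 46)² = 270² = 72900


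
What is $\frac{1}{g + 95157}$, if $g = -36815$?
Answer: $\frac{1}{58342} \approx 1.714 \cdot 10^{-5}$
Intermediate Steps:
$\frac{1}{g + 95157} = \frac{1}{-36815 + 95157} = \frac{1}{58342}$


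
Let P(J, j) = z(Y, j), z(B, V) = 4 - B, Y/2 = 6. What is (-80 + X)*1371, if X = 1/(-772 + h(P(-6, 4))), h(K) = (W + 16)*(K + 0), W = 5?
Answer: -103100571/940 ≈ -1.0968e+5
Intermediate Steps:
Y = 12 (Y = 2*6 = 12)
P(J, j) = -8 (P(J, j) = 4 - 1*12 = 4 - 12 = -8)
h(K) = 21*K (h(K) = (5 + 16)*(K + 0) = 21*K)
X = -1/940 (X = 1/(-772 + 21*(-8)) = 1/(-772 - 168) = 1/(-940) = -1/940 ≈ -0.0010638)
(-80 + X)*1371 = (-80 - 1/940)*1371 = -75201/940*1371 = -103100571/940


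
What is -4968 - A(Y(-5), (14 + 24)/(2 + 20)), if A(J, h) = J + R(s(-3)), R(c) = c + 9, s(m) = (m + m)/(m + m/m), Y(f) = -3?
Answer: -4977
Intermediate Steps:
s(m) = 2*m/(1 + m) (s(m) = (2*m)/(m + 1) = (2*m)/(1 + m) = 2*m/(1 + m))
R(c) = 9 + c
A(J, h) = 12 + J (A(J, h) = J + (9 + 2*(-3)/(1 - 3)) = J + (9 + 2*(-3)/(-2)) = J + (9 + 2*(-3)*(-½)) = J + (9 + 3) = J + 12 = 12 + J)
-4968 - A(Y(-5), (14 + 24)/(2 + 20)) = -4968 - (12 - 3) = -4968 - 1*9 = -4968 - 9 = -4977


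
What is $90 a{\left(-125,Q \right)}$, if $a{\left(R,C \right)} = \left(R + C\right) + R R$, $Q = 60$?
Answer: $1400400$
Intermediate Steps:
$a{\left(R,C \right)} = C + R + R^{2}$ ($a{\left(R,C \right)} = \left(C + R\right) + R^{2} = C + R + R^{2}$)
$90 a{\left(-125,Q \right)} = 90 \left(60 - 125 + \left(-125\right)^{2}\right) = 90 \left(60 - 125 + 15625\right) = 90 \cdot 15560 = 1400400$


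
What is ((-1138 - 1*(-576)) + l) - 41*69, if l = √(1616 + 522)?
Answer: -3391 + √2138 ≈ -3344.8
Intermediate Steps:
l = √2138 ≈ 46.239
((-1138 - 1*(-576)) + l) - 41*69 = ((-1138 - 1*(-576)) + √2138) - 41*69 = ((-1138 + 576) + √2138) - 2829 = (-562 + √2138) - 2829 = -3391 + √2138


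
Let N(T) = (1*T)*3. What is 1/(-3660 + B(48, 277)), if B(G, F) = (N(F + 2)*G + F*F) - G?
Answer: 1/113197 ≈ 8.8342e-6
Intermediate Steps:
N(T) = 3*T (N(T) = T*3 = 3*T)
B(G, F) = F**2 - G + G*(6 + 3*F) (B(G, F) = ((3*(F + 2))*G + F*F) - G = ((3*(2 + F))*G + F**2) - G = ((6 + 3*F)*G + F**2) - G = (G*(6 + 3*F) + F**2) - G = (F**2 + G*(6 + 3*F)) - G = F**2 - G + G*(6 + 3*F))
1/(-3660 + B(48, 277)) = 1/(-3660 + (277**2 - 1*48 + 3*48*(2 + 277))) = 1/(-3660 + (76729 - 48 + 3*48*279)) = 1/(-3660 + (76729 - 48 + 40176)) = 1/(-3660 + 116857) = 1/113197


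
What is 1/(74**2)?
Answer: 1/5476 ≈ 0.00018262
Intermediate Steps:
1/(74**2) = 1/5476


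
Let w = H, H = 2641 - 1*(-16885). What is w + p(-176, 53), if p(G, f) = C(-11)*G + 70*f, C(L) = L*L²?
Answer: 257492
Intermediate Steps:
C(L) = L³
p(G, f) = -1331*G + 70*f (p(G, f) = (-11)³*G + 70*f = -1331*G + 70*f)
H = 19526 (H = 2641 + 16885 = 19526)
w = 19526
w + p(-176, 53) = 19526 + (-1331*(-176) + 70*53) = 19526 + (234256 + 3710) = 19526 + 237966 = 257492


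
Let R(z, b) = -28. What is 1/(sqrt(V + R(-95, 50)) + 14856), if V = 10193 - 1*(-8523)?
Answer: 1857/27585256 - sqrt(73)/13792628 ≈ 6.6699e-5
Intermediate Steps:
V = 18716 (V = 10193 + 8523 = 18716)
1/(sqrt(V + R(-95, 50)) + 14856) = 1/(sqrt(18716 - 28) + 14856) = 1/(sqrt(18688) + 14856) = 1/(16*sqrt(73) + 14856) = 1/(14856 + 16*sqrt(73))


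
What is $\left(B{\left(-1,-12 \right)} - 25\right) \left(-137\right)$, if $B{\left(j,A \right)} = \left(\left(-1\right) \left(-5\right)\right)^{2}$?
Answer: $0$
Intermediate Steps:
$B{\left(j,A \right)} = 25$ ($B{\left(j,A \right)} = 5^{2} = 25$)
$\left(B{\left(-1,-12 \right)} - 25\right) \left(-137\right) = \left(25 - 25\right) \left(-137\right) = 0 \left(-137\right) = 0$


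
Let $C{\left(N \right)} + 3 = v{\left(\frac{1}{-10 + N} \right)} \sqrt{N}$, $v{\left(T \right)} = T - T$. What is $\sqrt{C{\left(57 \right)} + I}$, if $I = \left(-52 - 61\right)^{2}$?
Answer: $\sqrt{12766} \approx 112.99$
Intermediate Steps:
$v{\left(T \right)} = 0$
$I = 12769$ ($I = \left(-113\right)^{2} = 12769$)
$C{\left(N \right)} = -3$ ($C{\left(N \right)} = -3 + 0 \sqrt{N} = -3 + 0 = -3$)
$\sqrt{C{\left(57 \right)} + I} = \sqrt{-3 + 12769} = \sqrt{12766}$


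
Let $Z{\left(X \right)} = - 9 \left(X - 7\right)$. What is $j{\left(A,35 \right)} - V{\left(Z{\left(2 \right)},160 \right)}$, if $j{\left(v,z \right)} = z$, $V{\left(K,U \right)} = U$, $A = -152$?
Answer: $-125$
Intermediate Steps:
$Z{\left(X \right)} = 63 - 9 X$ ($Z{\left(X \right)} = - 9 \left(-7 + X\right) = 63 - 9 X$)
$j{\left(A,35 \right)} - V{\left(Z{\left(2 \right)},160 \right)} = 35 - 160 = -125$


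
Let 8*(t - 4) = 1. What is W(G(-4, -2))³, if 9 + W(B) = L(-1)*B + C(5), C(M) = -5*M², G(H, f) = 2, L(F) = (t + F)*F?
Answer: -176558481/64 ≈ -2.7587e+6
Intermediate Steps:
t = 33/8 (t = 4 + (⅛)*1 = 4 + ⅛ = 33/8 ≈ 4.1250)
L(F) = F*(33/8 + F) (L(F) = (33/8 + F)*F = F*(33/8 + F))
W(B) = -134 - 25*B/8 (W(B) = -9 + (((⅛)*(-1)*(33 + 8*(-1)))*B - 5*5²) = -9 + (((⅛)*(-1)*(33 - 8))*B - 5*25) = -9 + (((⅛)*(-1)*25)*B - 125) = -9 + (-25*B/8 - 125) = -9 + (-125 - 25*B/8) = -134 - 25*B/8)
W(G(-4, -2))³ = (-134 - 25/8*2)³ = (-134 - 25/4)³ = (-561/4)³ = -176558481/64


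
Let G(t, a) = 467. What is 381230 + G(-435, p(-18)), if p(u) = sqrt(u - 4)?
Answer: 381697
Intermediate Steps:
p(u) = sqrt(-4 + u)
381230 + G(-435, p(-18)) = 381230 + 467 = 381697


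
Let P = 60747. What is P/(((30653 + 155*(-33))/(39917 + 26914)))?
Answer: 4059782757/25538 ≈ 1.5897e+5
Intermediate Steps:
P/(((30653 + 155*(-33))/(39917 + 26914))) = 60747/(((30653 + 155*(-33))/(39917 + 26914))) = 60747/(((30653 - 5115)/66831)) = 60747/((25538*(1/66831))) = 60747/(25538/66831) = 60747*(66831/25538) = 4059782757/25538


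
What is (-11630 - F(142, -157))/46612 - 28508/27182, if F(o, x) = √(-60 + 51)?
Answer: -411235389/316751846 - 3*I/46612 ≈ -1.2983 - 6.4361e-5*I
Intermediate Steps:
F(o, x) = 3*I (F(o, x) = √(-9) = 3*I)
(-11630 - F(142, -157))/46612 - 28508/27182 = (-11630 - 3*I)/46612 - 28508/27182 = (-11630 - 3*I)*(1/46612) - 28508*1/27182 = (-5815/23306 - 3*I/46612) - 14254/13591 = -411235389/316751846 - 3*I/46612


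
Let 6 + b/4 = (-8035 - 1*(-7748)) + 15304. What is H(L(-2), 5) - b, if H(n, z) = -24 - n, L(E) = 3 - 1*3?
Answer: -60068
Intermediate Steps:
L(E) = 0 (L(E) = 3 - 3 = 0)
b = 60044 (b = -24 + 4*((-8035 - 1*(-7748)) + 15304) = -24 + 4*((-8035 + 7748) + 15304) = -24 + 4*(-287 + 15304) = -24 + 4*15017 = -24 + 60068 = 60044)
H(L(-2), 5) - b = (-24 - 1*0) - 1*60044 = (-24 + 0) - 60044 = -24 - 60044 = -60068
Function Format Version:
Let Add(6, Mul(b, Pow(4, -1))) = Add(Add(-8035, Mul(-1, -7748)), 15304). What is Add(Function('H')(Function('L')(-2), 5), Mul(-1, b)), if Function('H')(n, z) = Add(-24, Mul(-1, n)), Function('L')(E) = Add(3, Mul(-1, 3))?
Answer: -60068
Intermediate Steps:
Function('L')(E) = 0 (Function('L')(E) = Add(3, -3) = 0)
b = 60044 (b = Add(-24, Mul(4, Add(Add(-8035, Mul(-1, -7748)), 15304))) = Add(-24, Mul(4, Add(Add(-8035, 7748), 15304))) = Add(-24, Mul(4, Add(-287, 15304))) = Add(-24, Mul(4, 15017)) = Add(-24, 60068) = 60044)
Add(Function('H')(Function('L')(-2), 5), Mul(-1, b)) = Add(Add(-24, Mul(-1, 0)), Mul(-1, 60044)) = Add(Add(-24, 0), -60044) = Add(-24, -60044) = -60068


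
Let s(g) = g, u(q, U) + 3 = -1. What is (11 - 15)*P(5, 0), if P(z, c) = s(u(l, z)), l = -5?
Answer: 16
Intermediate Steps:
u(q, U) = -4 (u(q, U) = -3 - 1 = -4)
P(z, c) = -4
(11 - 15)*P(5, 0) = (11 - 15)*(-4) = -4*(-4) = 16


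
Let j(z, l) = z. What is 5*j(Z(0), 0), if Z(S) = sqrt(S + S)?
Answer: 0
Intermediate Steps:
Z(S) = sqrt(2)*sqrt(S) (Z(S) = sqrt(2*S) = sqrt(2)*sqrt(S))
5*j(Z(0), 0) = 5*(sqrt(2)*sqrt(0)) = 5*(sqrt(2)*0) = 5*0 = 0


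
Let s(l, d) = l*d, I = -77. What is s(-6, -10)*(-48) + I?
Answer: -2957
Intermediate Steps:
s(l, d) = d*l
s(-6, -10)*(-48) + I = -10*(-6)*(-48) - 77 = 60*(-48) - 77 = -2880 - 77 = -2957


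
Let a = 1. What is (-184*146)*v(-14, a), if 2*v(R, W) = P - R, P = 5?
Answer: -255208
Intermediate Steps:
v(R, W) = 5/2 - R/2 (v(R, W) = (5 - R)/2 = 5/2 - R/2)
(-184*146)*v(-14, a) = (-184*146)*(5/2 - ½*(-14)) = -26864*(5/2 + 7) = -26864*19/2 = -255208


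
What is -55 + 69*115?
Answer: 7880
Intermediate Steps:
-55 + 69*115 = -55 + 7935 = 7880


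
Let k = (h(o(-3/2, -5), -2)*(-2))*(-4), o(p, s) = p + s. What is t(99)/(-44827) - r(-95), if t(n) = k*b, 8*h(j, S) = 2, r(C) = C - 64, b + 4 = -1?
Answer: 7127503/44827 ≈ 159.00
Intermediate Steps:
b = -5 (b = -4 - 1 = -5)
r(C) = -64 + C
h(j, S) = ¼ (h(j, S) = (⅛)*2 = ¼)
k = 2 (k = ((¼)*(-2))*(-4) = -½*(-4) = 2)
t(n) = -10 (t(n) = 2*(-5) = -10)
t(99)/(-44827) - r(-95) = -10/(-44827) - (-64 - 95) = -10*(-1/44827) - 1*(-159) = 10/44827 + 159 = 7127503/44827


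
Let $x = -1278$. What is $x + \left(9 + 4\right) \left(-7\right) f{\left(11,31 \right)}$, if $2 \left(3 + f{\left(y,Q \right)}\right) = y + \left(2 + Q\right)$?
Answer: $-3007$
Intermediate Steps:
$f{\left(y,Q \right)} = -2 + \frac{Q}{2} + \frac{y}{2}$ ($f{\left(y,Q \right)} = -3 + \frac{y + \left(2 + Q\right)}{2} = -3 + \frac{2 + Q + y}{2} = -3 + \left(1 + \frac{Q}{2} + \frac{y}{2}\right) = -2 + \frac{Q}{2} + \frac{y}{2}$)
$x + \left(9 + 4\right) \left(-7\right) f{\left(11,31 \right)} = -1278 + \left(9 + 4\right) \left(-7\right) \left(-2 + \frac{1}{2} \cdot 31 + \frac{1}{2} \cdot 11\right) = -1278 + 13 \left(-7\right) \left(-2 + \frac{31}{2} + \frac{11}{2}\right) = -1278 - 1729 = -3007$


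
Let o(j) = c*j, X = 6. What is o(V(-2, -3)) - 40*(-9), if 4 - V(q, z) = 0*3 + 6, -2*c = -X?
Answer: 354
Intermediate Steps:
c = 3 (c = -(-1)*6/2 = -1/2*(-6) = 3)
V(q, z) = -2 (V(q, z) = 4 - (0*3 + 6) = 4 - (0 + 6) = 4 - 1*6 = 4 - 6 = -2)
o(j) = 3*j
o(V(-2, -3)) - 40*(-9) = 3*(-2) - 40*(-9) = -6 + 360 = 354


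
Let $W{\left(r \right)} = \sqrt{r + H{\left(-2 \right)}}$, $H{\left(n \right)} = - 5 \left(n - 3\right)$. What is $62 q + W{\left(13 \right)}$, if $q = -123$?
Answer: $-7626 + \sqrt{38} \approx -7619.8$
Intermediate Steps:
$H{\left(n \right)} = 15 - 5 n$ ($H{\left(n \right)} = - 5 \left(-3 + n\right) = 15 - 5 n$)
$W{\left(r \right)} = \sqrt{25 + r}$ ($W{\left(r \right)} = \sqrt{r + \left(15 - -10\right)} = \sqrt{r + \left(15 + 10\right)} = \sqrt{r + 25} = \sqrt{25 + r}$)
$62 q + W{\left(13 \right)} = 62 \left(-123\right) + \sqrt{25 + 13} = -7626 + \sqrt{38}$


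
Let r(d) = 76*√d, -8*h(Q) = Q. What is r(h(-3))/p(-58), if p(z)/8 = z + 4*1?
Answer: -19*√6/432 ≈ -0.10773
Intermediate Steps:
p(z) = 32 + 8*z (p(z) = 8*(z + 4*1) = 8*(z + 4) = 8*(4 + z) = 32 + 8*z)
h(Q) = -Q/8
r(h(-3))/p(-58) = (76*√(-⅛*(-3)))/(32 + 8*(-58)) = (76*√(3/8))/(32 - 464) = (76*(√6/4))/(-432) = (19*√6)*(-1/432) = -19*√6/432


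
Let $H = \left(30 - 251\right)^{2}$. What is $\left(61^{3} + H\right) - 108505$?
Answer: $167317$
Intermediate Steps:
$H = 48841$ ($H = \left(-221\right)^{2} = 48841$)
$\left(61^{3} + H\right) - 108505 = \left(61^{3} + 48841\right) - 108505 = \left(226981 + 48841\right) - 108505 = 275822 - 108505 = 167317$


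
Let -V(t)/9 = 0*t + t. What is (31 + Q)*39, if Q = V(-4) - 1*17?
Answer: 1950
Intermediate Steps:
V(t) = -9*t (V(t) = -9*(0*t + t) = -9*(0 + t) = -9*t)
Q = 19 (Q = -9*(-4) - 1*17 = 36 - 17 = 19)
(31 + Q)*39 = (31 + 19)*39 = 50*39 = 1950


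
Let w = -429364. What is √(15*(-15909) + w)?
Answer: I*√667999 ≈ 817.31*I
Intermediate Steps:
√(15*(-15909) + w) = √(15*(-15909) - 429364) = √(-238635 - 429364) = √(-667999) = I*√667999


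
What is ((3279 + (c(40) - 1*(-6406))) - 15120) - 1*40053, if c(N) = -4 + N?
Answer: -45452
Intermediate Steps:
((3279 + (c(40) - 1*(-6406))) - 15120) - 1*40053 = ((3279 + ((-4 + 40) - 1*(-6406))) - 15120) - 1*40053 = ((3279 + (36 + 6406)) - 15120) - 40053 = ((3279 + 6442) - 15120) - 40053 = (9721 - 15120) - 40053 = -5399 - 40053 = -45452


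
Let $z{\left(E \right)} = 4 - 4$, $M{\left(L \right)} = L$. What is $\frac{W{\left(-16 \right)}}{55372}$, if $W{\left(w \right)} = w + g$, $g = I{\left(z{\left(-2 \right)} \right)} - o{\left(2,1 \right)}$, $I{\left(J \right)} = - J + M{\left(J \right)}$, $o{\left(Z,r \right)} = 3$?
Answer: $- \frac{19}{55372} \approx -0.00034313$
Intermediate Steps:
$z{\left(E \right)} = 0$
$I{\left(J \right)} = 0$ ($I{\left(J \right)} = - J + J = 0$)
$g = -3$ ($g = 0 - 3 = -3$)
$W{\left(w \right)} = -3 + w$ ($W{\left(w \right)} = w - 3 = -3 + w$)
$\frac{W{\left(-16 \right)}}{55372} = \frac{-3 - 16}{55372} = \left(-19\right) \frac{1}{55372} = - \frac{19}{55372}$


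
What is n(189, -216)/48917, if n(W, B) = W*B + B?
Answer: -41040/48917 ≈ -0.83897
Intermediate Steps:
n(W, B) = B + B*W (n(W, B) = B*W + B = B + B*W)
n(189, -216)/48917 = -216*(1 + 189)/48917 = -216*190*(1/48917) = -41040*1/48917 = -41040/48917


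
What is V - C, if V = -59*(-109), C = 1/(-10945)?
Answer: 70387296/10945 ≈ 6431.0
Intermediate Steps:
C = -1/10945 ≈ -9.1366e-5
V = 6431
V - C = 6431 - 1*(-1/10945) = 6431 + 1/10945 = 70387296/10945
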